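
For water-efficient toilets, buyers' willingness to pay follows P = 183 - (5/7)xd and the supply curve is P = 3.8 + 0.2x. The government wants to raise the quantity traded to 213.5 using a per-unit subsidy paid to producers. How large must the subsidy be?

Required subsidy s = 16 per unit

At x = 213.5, from the demand curve buyers pay Pb = 183 − (5/7)·213.5 = 30.5; from the supply curve sellers need Ps = 3.8 + 0.2·213.5 = 46.5.
The subsidy must fill the gap: s = Ps − Pb = 46.5 − 30.5 = 16.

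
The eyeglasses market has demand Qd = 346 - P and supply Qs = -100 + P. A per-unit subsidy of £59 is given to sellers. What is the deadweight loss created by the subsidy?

Deadweight loss = £870.25

Pre-subsidy: 346 - P = -100 + P gives P* = 223, Q* = 123.
With the subsidy, sellers receive Ps = Pb + 59 for each unit, where Pb is the price buyers pay.
Supply in terms of Pb becomes Qs = -100 + 1(Pb + 59) = -41 + Pb. Setting this equal to demand: 346 - Pb = -41 + Pb, so Pb = 193.5.
Sellers receive Ps = 193.5 + 59 = 252.5; Q' = 346 − 1·193.5 = 152.5.
The subsidy expands output by 152.5 − 123 = 29.5 past the efficient level; on those units the gap between marginal cost and willingness to pay runs from 0 up to 59.
DWL = ½ × 59 × 29.5 = 870.25.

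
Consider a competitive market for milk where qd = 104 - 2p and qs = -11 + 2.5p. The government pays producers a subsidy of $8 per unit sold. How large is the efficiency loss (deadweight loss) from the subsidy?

Pre-subsidy: 104 - 2p = -11 + 2.5p gives p* = 230/9, q* = 476/9.
With the subsidy, sellers receive ps = pb + 8 for each unit, where pb is the price buyers pay.
Supply in terms of pb becomes qs = -11 + 2.5(pb + 8) = 9 + 2.5pb. Setting this equal to demand: 104 - 2pb = 9 + 2.5pb, so pb = 190/9.
Sellers receive ps = 190/9 + 8 = 262/9; q' = 104 − 2·(190/9) = 556/9.
The subsidy expands output by 556/9 − 476/9 = 80/9 past the efficient level; on those units the gap between marginal cost and willingness to pay runs from 0 up to 8.
DWL = ½ × 8 × 80/9 = 320/9.

Deadweight loss = 320/9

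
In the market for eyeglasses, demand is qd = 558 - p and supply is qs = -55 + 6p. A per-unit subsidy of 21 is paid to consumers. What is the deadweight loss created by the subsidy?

Deadweight loss = 189

Pre-subsidy: 558 - p = -55 + 6p gives p* = 613/7, q* = 3293/7.
With the rebate, buyers effectively pay pb = ps − 21, where ps is the price sellers receive.
Demand in terms of ps becomes qd = 558 − 1(ps − 21) = 579 - ps. Setting this equal to supply: 579 - ps = -55 + 6ps, so ps = 634/7.
Buyers pay pb = 634/7 − 21 = 487/7; q' = -55 + 6·(634/7) = 3419/7.
The subsidy expands output by 3419/7 − 3293/7 = 18 past the efficient level; on those units the gap between marginal cost and willingness to pay runs from 0 up to 21.
DWL = ½ × 21 × 18 = 189.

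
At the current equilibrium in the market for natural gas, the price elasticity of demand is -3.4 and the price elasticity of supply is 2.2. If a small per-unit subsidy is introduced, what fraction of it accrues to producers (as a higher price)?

Producer share = 17/28

For a small subsidy around the equilibrium, the benefit split depends on the relative slopes, which at a point are proportional to the elasticities.
Buyer share = εs/(εs + |εd|) = 2.2/(2.2 + 3.4) = 11/28; seller share = |εd|/(εs + |εd|) = 17/28.
So producers capture 17/28 of the subsidy.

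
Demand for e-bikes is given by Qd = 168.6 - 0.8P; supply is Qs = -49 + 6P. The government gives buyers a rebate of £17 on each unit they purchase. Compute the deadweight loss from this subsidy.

Pre-subsidy: 168.6 - 0.8P = -49 + 6P gives P* = 32, Q* = 143.
With the rebate, buyers effectively pay Pb = Ps − 17, where Ps is the price sellers receive.
Demand in terms of Ps becomes Qd = 168.6 − 0.8(Ps − 17) = 182.2 - 0.8Ps. Setting this equal to supply: 182.2 - 0.8Ps = -49 + 6Ps, so Ps = 34.
Buyers pay Pb = 34 − 17 = 17; Q' = -49 + 6·34 = 155.
The subsidy expands output by 155 − 143 = 12 past the efficient level; on those units the gap between marginal cost and willingness to pay runs from 0 up to 17.
DWL = ½ × 17 × 12 = 102.

Deadweight loss = £102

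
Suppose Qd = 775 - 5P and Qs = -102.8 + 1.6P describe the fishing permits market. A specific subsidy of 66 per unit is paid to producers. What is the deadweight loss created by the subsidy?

Deadweight loss = 2640

Pre-subsidy: 775 - 5P = -102.8 + 1.6P gives P* = 133, Q* = 110.
With the subsidy, sellers receive Ps = Pb + 66 for each unit, where Pb is the price buyers pay.
Supply in terms of Pb becomes Qs = -102.8 + 1.6(Pb + 66) = 2.8 + 1.6Pb. Setting this equal to demand: 775 - 5Pb = 2.8 + 1.6Pb, so Pb = 117.
Sellers receive Ps = 117 + 66 = 183; Q' = 775 − 5·117 = 190.
The subsidy expands output by 190 − 110 = 80 past the efficient level; on those units the gap between marginal cost and willingness to pay runs from 0 up to 66.
DWL = ½ × 66 × 80 = 2640.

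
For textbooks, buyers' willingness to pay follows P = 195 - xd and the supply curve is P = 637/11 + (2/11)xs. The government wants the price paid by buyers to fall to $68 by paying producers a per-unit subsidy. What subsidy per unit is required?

At a buyer price of 68, quantity demanded is 195 − 1·68 = 127.
Sellers supply 127 only when they receive Ps = 637/11 + (2/11)·127 = 81.
s = Ps − Pb = 81 − 68 = 13.

Required subsidy s = $13 per unit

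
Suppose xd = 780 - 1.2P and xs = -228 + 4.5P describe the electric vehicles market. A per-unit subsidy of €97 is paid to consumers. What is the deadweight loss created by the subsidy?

Pre-subsidy: 780 - 1.2P = -228 + 4.5P gives P* = 3360/19, x* = 10788/19.
With the rebate, buyers effectively pay Pb = Ps − 97, where Ps is the price sellers receive.
Demand in terms of Ps becomes xd = 780 − 1.2(Ps − 97) = 896.4 - 1.2Ps. Setting this equal to supply: 896.4 - 1.2Ps = -228 + 4.5Ps, so Ps = 3748/19.
Buyers pay Pb = 3748/19 − 97 = 1905/19; x' = -228 + 4.5·(3748/19) = 12534/19.
The subsidy expands output by 12534/19 − 10788/19 = 1746/19 past the efficient level; on those units the gap between marginal cost and willingness to pay runs from 0 up to 97.
DWL = ½ × 97 × 1746/19 = 84681/19.

Deadweight loss = 84681/19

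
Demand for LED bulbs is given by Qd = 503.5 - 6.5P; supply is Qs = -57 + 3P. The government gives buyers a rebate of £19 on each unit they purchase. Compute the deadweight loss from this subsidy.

Pre-subsidy: 503.5 - 6.5P = -57 + 3P gives P* = 59, Q* = 120.
With the rebate, buyers effectively pay Pb = Ps − 19, where Ps is the price sellers receive.
Demand in terms of Ps becomes Qd = 503.5 − 6.5(Ps − 19) = 627 - 6.5Ps. Setting this equal to supply: 627 - 6.5Ps = -57 + 3Ps, so Ps = 72.
Buyers pay Pb = 72 − 19 = 53; Q' = -57 + 3·72 = 159.
The subsidy expands output by 159 − 120 = 39 past the efficient level; on those units the gap between marginal cost and willingness to pay runs from 0 up to 19.
DWL = ½ × 19 × 39 = 370.5.

Deadweight loss = £370.5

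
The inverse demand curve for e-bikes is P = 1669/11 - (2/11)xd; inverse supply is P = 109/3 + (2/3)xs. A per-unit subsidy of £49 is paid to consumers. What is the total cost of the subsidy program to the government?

Pre-subsidy: 1669/11 - (2/11)x = 109/3 + (2/3)x gives x* = 136 and P* = 127.
With the rebate, buyers effectively pay Pb = Ps − 49, where Ps is the price sellers receive.
On the curves, Pb = 1669/11 - (2/11)x and Ps = 109/3 + (2/3)x; the wedge Ps − Pb = 49 gives 109/3 + (2/3)x − (1669/11 - (2/11)x) = 49, so x' = 193.75.
Then Pb = 1669/11 − (2/11)·193.75 = 116.5 and Ps = 109/3 + (2/3)·193.75 = 165.5.
Government outlay = subsidy × quantity = 49 × 193.75 = 9493.75.

Government cost = £9493.75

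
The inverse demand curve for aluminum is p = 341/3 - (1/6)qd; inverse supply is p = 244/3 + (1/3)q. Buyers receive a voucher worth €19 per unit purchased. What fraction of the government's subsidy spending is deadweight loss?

DWL / government spending = 57/308

Pre-subsidy: 341/3 - (1/6)q = 244/3 + (1/3)q gives q* = 194/3 and p* = 926/9.
With the rebate, buyers effectively pay pb = ps − 19, where ps is the price sellers receive.
On the curves, pb = 341/3 - (1/6)q and ps = 244/3 + (1/3)q; the wedge ps − pb = 19 gives 244/3 + (1/3)q − (341/3 - (1/6)q) = 19, so q' = 308/3.
Then pb = 341/3 − (1/6)·(308/3) = 869/9 and ps = 244/3 + (1/3)·(308/3) = 1040/9.
ΔCS = ½(194/3 + 308/3)(926/9 − 869/9) = 4769/9; ΔPS = ½(194/3 + 308/3)(1040/9 − 926/9) = 9538/9.
Government spending = 19 × 308/3 = 5852/3.
DWL = ½ × 19 × (308/3 − 194/3) = 361; fraction = 361 / (5852/3) = 57/308.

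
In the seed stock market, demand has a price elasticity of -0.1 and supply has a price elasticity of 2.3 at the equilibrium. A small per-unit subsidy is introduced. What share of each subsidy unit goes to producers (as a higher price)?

For a small subsidy around the equilibrium, the benefit split depends on the relative slopes, which at a point are proportional to the elasticities.
Buyer share = εs/(εs + |εd|) = 2.3/(2.3 + 0.1) = 23/24; seller share = |εd|/(εs + |εd|) = 1/24.
So producers capture 1/24 of the subsidy.

Producer share = 1/24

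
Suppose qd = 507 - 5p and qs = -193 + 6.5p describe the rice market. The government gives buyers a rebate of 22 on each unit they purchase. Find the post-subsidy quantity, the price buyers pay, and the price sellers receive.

q' = 6091/23; buyers pay 1114/23; sellers receive 1620/23

Pre-subsidy: 507 - 5p = -193 + 6.5p gives p* = 1400/23, q* = 4661/23.
With the rebate, buyers effectively pay pb = ps − 22, where ps is the price sellers receive.
Demand in terms of ps becomes qd = 507 − 5(ps − 22) = 617 - 5ps. Setting this equal to supply: 617 - 5ps = -193 + 6.5ps, so ps = 1620/23.
Buyers pay pb = 1620/23 − 22 = 1114/23; q' = -193 + 6.5·(1620/23) = 6091/23.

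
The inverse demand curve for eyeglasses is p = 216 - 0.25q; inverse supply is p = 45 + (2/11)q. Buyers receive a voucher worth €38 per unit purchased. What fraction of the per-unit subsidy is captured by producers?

Pre-subsidy: 216 - 0.25q = 45 + (2/11)q gives q* = 396 and p* = 117.
With the rebate, buyers effectively pay pb = ps − 38, where ps is the price sellers receive.
On the curves, pb = 216 - 0.25q and ps = 45 + (2/11)q; the wedge ps − pb = 38 gives 45 + (2/11)q − (216 - 0.25q) = 38, so q' = 484.
Then pb = 216 − 0.25·484 = 95 and ps = 45 + (2/11)·484 = 133.
Buyers' price falls by p* − pb = 117 − 95 = 22; sellers' price rises by ps − p* = 133 − 117 = 16.
So producers capture 16/38 = 8/19 of each unit of subsidy.

Producer share = 8/19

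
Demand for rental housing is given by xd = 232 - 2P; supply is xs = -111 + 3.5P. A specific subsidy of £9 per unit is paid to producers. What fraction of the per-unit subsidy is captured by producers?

Pre-subsidy: 232 - 2P = -111 + 3.5P gives P* = 686/11, x* = 1180/11.
With the subsidy, sellers receive Ps = Pb + 9 for each unit, where Pb is the price buyers pay.
Supply in terms of Pb becomes xs = -111 + 3.5(Pb + 9) = -79.5 + 3.5Pb. Setting this equal to demand: 232 - 2Pb = -79.5 + 3.5Pb, so Pb = 623/11.
Sellers receive Ps = 623/11 + 9 = 722/11; x' = 232 − 2·(623/11) = 1306/11.
Buyers' price falls by P* − Pb = 686/11 − 623/11 = 63/11; sellers' price rises by Ps − P* = 722/11 − 686/11 = 36/11.
So producers capture (36/11)/9 = 4/11 of each unit of subsidy.

Producer share = 4/11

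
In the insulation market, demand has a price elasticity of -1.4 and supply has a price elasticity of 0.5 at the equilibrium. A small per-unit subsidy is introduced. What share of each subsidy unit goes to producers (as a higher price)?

Producer share = 14/19

For a small subsidy around the equilibrium, the benefit split depends on the relative slopes, which at a point are proportional to the elasticities.
Buyer share = εs/(εs + |εd|) = 0.5/(0.5 + 1.4) = 5/19; seller share = |εd|/(εs + |εd|) = 14/19.
So producers capture 14/19 of the subsidy.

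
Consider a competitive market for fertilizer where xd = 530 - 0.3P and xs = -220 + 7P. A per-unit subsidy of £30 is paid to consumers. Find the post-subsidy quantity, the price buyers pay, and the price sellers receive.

Pre-subsidy: 530 - 0.3P = -220 + 7P gives P* = 7500/73, x* = 36440/73.
With the rebate, buyers effectively pay Pb = Ps − 30, where Ps is the price sellers receive.
Demand in terms of Ps becomes xd = 530 − 0.3(Ps − 30) = 539 - 0.3Ps. Setting this equal to supply: 539 - 0.3Ps = -220 + 7Ps, so Ps = 7590/73.
Buyers pay Pb = 7590/73 − 30 = 5400/73; x' = -220 + 7·(7590/73) = 37070/73.

x' = 37070/73; buyers pay 5400/73; sellers receive 7590/73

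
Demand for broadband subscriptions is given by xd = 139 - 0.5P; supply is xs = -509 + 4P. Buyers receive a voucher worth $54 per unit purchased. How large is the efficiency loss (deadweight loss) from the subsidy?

Pre-subsidy: 139 - 0.5P = -509 + 4P gives P* = 144, x* = 67.
With the rebate, buyers effectively pay Pb = Ps − 54, where Ps is the price sellers receive.
Demand in terms of Ps becomes xd = 139 − 0.5(Ps − 54) = 166 - 0.5Ps. Setting this equal to supply: 166 - 0.5Ps = -509 + 4Ps, so Ps = 150.
Buyers pay Pb = 150 − 54 = 96; x' = -509 + 4·150 = 91.
The subsidy expands output by 91 − 67 = 24 past the efficient level; on those units the gap between marginal cost and willingness to pay runs from 0 up to 54.
DWL = ½ × 54 × 24 = 648.

Deadweight loss = $648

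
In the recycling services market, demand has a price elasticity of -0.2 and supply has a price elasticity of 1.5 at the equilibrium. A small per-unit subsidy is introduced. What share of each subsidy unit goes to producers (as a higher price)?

For a small subsidy around the equilibrium, the benefit split depends on the relative slopes, which at a point are proportional to the elasticities.
Buyer share = εs/(εs + |εd|) = 1.5/(1.5 + 0.2) = 15/17; seller share = |εd|/(εs + |εd|) = 2/17.
So producers capture 2/17 of the subsidy.

Producer share = 2/17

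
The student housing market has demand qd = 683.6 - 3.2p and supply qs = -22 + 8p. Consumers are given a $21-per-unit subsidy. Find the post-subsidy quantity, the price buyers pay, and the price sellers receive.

q' = 530; buyers pay $48; sellers receive $69

Pre-subsidy: 683.6 - 3.2p = -22 + 8p gives p* = 63, q* = 482.
With the rebate, buyers effectively pay pb = ps − 21, where ps is the price sellers receive.
Demand in terms of ps becomes qd = 683.6 − 3.2(ps − 21) = 750.8 - 3.2ps. Setting this equal to supply: 750.8 - 3.2ps = -22 + 8ps, so ps = 69.
Buyers pay pb = 69 − 21 = 48; q' = -22 + 8·69 = 530.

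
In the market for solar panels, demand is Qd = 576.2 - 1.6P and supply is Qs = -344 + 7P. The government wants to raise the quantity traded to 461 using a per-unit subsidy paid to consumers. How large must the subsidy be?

Required subsidy s = 43 per unit

At Q = 461, invert demand for the buyer price: Pb = (576.2 − 461)/1.6 = 72; invert supply for the seller price: Ps = (461 − (-344))/7 = 115.
The subsidy must fill the gap: s = Ps − Pb = 115 − 72 = 43.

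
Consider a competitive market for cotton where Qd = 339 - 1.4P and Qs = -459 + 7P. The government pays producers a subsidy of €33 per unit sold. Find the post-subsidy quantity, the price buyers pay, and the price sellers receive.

Pre-subsidy: 339 - 1.4P = -459 + 7P gives P* = 95, Q* = 206.
With the subsidy, sellers receive Ps = Pb + 33 for each unit, where Pb is the price buyers pay.
Supply in terms of Pb becomes Qs = -459 + 7(Pb + 33) = -228 + 7Pb. Setting this equal to demand: 339 - 1.4Pb = -228 + 7Pb, so Pb = 67.5.
Sellers receive Ps = 67.5 + 33 = 100.5; Q' = 339 − 1.4·67.5 = 244.5.

Q' = 244.5; buyers pay €67.5; sellers receive €100.5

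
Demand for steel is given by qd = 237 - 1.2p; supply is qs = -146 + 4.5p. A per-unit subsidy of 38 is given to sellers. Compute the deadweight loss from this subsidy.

Pre-subsidy: 237 - 1.2p = -146 + 4.5p gives p* = 3830/57, q* = 2971/19.
With the subsidy, sellers receive ps = pb + 38 for each unit, where pb is the price buyers pay.
Supply in terms of pb becomes qs = -146 + 4.5(pb + 38) = 25 + 4.5pb. Setting this equal to demand: 237 - 1.2pb = 25 + 4.5pb, so pb = 2120/57.
Sellers receive ps = 2120/57 + 38 = 4286/57; q' = 237 − 1.2·(2120/57) = 3655/19.
The subsidy expands output by 3655/19 − 2971/19 = 36 past the efficient level; on those units the gap between marginal cost and willingness to pay runs from 0 up to 38.
DWL = ½ × 38 × 36 = 684.

Deadweight loss = 684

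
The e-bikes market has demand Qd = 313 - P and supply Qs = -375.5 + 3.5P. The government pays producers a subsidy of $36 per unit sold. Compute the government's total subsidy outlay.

Government cost = $6768

Pre-subsidy: 313 - P = -375.5 + 3.5P gives P* = 153, Q* = 160.
With the subsidy, sellers receive Ps = Pb + 36 for each unit, where Pb is the price buyers pay.
Supply in terms of Pb becomes Qs = -375.5 + 3.5(Pb + 36) = -249.5 + 3.5Pb. Setting this equal to demand: 313 - Pb = -249.5 + 3.5Pb, so Pb = 125.
Sellers receive Ps = 125 + 36 = 161; Q' = 313 − 1·125 = 188.
Government outlay = subsidy × quantity = 36 × 188 = 6768.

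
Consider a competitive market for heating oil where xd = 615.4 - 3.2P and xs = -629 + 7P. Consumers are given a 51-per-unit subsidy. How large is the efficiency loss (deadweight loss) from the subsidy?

Deadweight loss = 2856

Pre-subsidy: 615.4 - 3.2P = -629 + 7P gives P* = 122, x* = 225.
With the rebate, buyers effectively pay Pb = Ps − 51, where Ps is the price sellers receive.
Demand in terms of Ps becomes xd = 615.4 − 3.2(Ps − 51) = 778.6 - 3.2Ps. Setting this equal to supply: 778.6 - 3.2Ps = -629 + 7Ps, so Ps = 138.
Buyers pay Pb = 138 − 51 = 87; x' = -629 + 7·138 = 337.
The subsidy expands output by 337 − 225 = 112 past the efficient level; on those units the gap between marginal cost and willingness to pay runs from 0 up to 51.
DWL = ½ × 51 × 112 = 2856.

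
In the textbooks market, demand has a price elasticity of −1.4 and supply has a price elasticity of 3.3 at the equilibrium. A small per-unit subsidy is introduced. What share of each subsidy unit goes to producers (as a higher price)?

Producer share = 14/47

For a small subsidy around the equilibrium, the benefit split depends on the relative slopes, which at a point are proportional to the elasticities.
Buyer share = εs/(εs + |εd|) = 3.3/(3.3 + 1.4) = 33/47; seller share = |εd|/(εs + |εd|) = 14/47.
So producers capture 14/47 of the subsidy.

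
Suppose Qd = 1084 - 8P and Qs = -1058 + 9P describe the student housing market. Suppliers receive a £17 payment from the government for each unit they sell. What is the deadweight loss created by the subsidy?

Pre-subsidy: 1084 - 8P = -1058 + 9P gives P* = 126, Q* = 76.
With the subsidy, sellers receive Ps = Pb + 17 for each unit, where Pb is the price buyers pay.
Supply in terms of Pb becomes Qs = -1058 + 9(Pb + 17) = -905 + 9Pb. Setting this equal to demand: 1084 - 8Pb = -905 + 9Pb, so Pb = 117.
Sellers receive Ps = 117 + 17 = 134; Q' = 1084 − 8·117 = 148.
The subsidy expands output by 148 − 76 = 72 past the efficient level; on those units the gap between marginal cost and willingness to pay runs from 0 up to 17.
DWL = ½ × 17 × 72 = 612.

Deadweight loss = £612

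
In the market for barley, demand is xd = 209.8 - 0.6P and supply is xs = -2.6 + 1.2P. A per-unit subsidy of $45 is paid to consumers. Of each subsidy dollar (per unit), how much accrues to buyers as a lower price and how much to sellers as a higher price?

Buyers gain $30 per unit; sellers gain $15 per unit

Pre-subsidy: 209.8 - 0.6P = -2.6 + 1.2P gives P* = 118, x* = 139.
With the rebate, buyers effectively pay Pb = Ps − 45, where Ps is the price sellers receive.
Demand in terms of Ps becomes xd = 209.8 − 0.6(Ps − 45) = 236.8 - 0.6Ps. Setting this equal to supply: 236.8 - 0.6Ps = -2.6 + 1.2Ps, so Ps = 133.
Buyers pay Pb = 133 − 45 = 88; x' = -2.6 + 1.2·133 = 157.
Buyers' price falls by P* − Pb = 118 − 88 = 30; sellers' price rises by Ps − P* = 133 − 118 = 15.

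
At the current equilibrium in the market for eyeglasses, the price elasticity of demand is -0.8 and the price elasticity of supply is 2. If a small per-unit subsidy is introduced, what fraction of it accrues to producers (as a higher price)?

Producer share = 2/7

For a small subsidy around the equilibrium, the benefit split depends on the relative slopes, which at a point are proportional to the elasticities.
Buyer share = εs/(εs + |εd|) = 2/(2 + 0.8) = 5/7; seller share = |εd|/(εs + |εd|) = 2/7.
So producers capture 2/7 of the subsidy.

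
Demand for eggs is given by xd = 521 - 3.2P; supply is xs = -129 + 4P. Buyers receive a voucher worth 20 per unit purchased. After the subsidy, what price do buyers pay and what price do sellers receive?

Pre-subsidy: 521 - 3.2P = -129 + 4P gives P* = 1625/18, x* = 2089/9.
With the rebate, buyers effectively pay Pb = Ps − 20, where Ps is the price sellers receive.
Demand in terms of Ps becomes xd = 521 − 3.2(Ps − 20) = 585 - 3.2Ps. Setting this equal to supply: 585 - 3.2Ps = -129 + 4Ps, so Ps = 595/6.
Buyers pay Pb = 595/6 − 20 = 475/6; x' = -129 + 4·(595/6) = 803/3.

Buyers pay 475/6; sellers receive 595/6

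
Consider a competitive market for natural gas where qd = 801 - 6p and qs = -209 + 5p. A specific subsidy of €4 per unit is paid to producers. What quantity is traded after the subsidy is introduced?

Pre-subsidy: 801 - 6p = -209 + 5p gives p* = 1010/11, q* = 2751/11.
With the subsidy, sellers receive ps = pb + 4 for each unit, where pb is the price buyers pay.
Supply in terms of pb becomes qs = -209 + 5(pb + 4) = -189 + 5pb. Setting this equal to demand: 801 - 6pb = -189 + 5pb, so pb = 90.
Sellers receive ps = 90 + 4 = 94; q' = 801 − 6·90 = 261.

q' = 261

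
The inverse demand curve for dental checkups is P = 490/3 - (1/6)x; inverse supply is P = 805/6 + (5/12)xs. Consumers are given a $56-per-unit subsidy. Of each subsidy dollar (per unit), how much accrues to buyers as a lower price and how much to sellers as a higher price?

Buyers gain $16 per unit; sellers gain $40 per unit

Pre-subsidy: 490/3 - (1/6)x = 805/6 + (5/12)x gives x* = 50 and P* = 155.
With the rebate, buyers effectively pay Pb = Ps − 56, where Ps is the price sellers receive.
On the curves, Pb = 490/3 - (1/6)x and Ps = 805/6 + (5/12)x; the wedge Ps − Pb = 56 gives 805/6 + (5/12)x − (490/3 - (1/6)x) = 56, so x' = 146.
Then Pb = 490/3 − (1/6)·146 = 139 and Ps = 805/6 + (5/12)·146 = 195.
Buyers' price falls by P* − Pb = 155 − 139 = 16; sellers' price rises by Ps − P* = 195 − 155 = 40.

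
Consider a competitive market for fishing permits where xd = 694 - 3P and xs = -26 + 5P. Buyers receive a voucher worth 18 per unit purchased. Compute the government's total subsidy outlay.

Government cost = 8239.5

Pre-subsidy: 694 - 3P = -26 + 5P gives P* = 90, x* = 424.
With the rebate, buyers effectively pay Pb = Ps − 18, where Ps is the price sellers receive.
Demand in terms of Ps becomes xd = 694 − 3(Ps − 18) = 748 - 3Ps. Setting this equal to supply: 748 - 3Ps = -26 + 5Ps, so Ps = 96.75.
Buyers pay Pb = 96.75 − 18 = 78.75; x' = -26 + 5·96.75 = 457.75.
Government outlay = subsidy × quantity = 18 × 457.75 = 8239.5.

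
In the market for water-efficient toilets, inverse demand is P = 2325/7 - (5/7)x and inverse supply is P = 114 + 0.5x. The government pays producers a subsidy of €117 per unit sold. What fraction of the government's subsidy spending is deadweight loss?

DWL / government spending = 273/1564

Pre-subsidy: 2325/7 - (5/7)x = 114 + 0.5x gives x* = 3054/17 and P* = 3465/17.
With the subsidy, sellers receive Ps = Pb + 117 for each unit, where Pb is the price buyers pay.
On the curves, Pb = 2325/7 - (5/7)x and Ps = 114 + 0.5x; the wedge Ps − Pb = 117 gives 114 + 0.5x − (2325/7 - (5/7)x) = 117, so x' = 276.
Then Pb = 2325/7 − (5/7)·276 = 135 and Ps = 114 + 0.5·276 = 252.
ΔCS = ½(3054/17 + 276)(3465/17 − 135) = 4531410/289; ΔPS = ½(3054/17 + 276)(252 − 3465/17) = 3171987/289.
Government spending = 117 × 276 = 32292.
DWL = ½ × 117 × (276 − 3054/17) = 95823/17; fraction = (95823/17) / 32292 = 273/1564.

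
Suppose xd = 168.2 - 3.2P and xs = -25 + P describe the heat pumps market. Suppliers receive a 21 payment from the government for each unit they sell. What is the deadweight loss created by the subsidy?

Pre-subsidy: 168.2 - 3.2P = -25 + P gives P* = 46, x* = 21.
With the subsidy, sellers receive Ps = Pb + 21 for each unit, where Pb is the price buyers pay.
Supply in terms of Pb becomes xs = -25 + 1(Pb + 21) = -4 + Pb. Setting this equal to demand: 168.2 - 3.2Pb = -4 + Pb, so Pb = 41.
Sellers receive Ps = 41 + 21 = 62; x' = 168.2 − 3.2·41 = 37.
The subsidy expands output by 37 − 21 = 16 past the efficient level; on those units the gap between marginal cost and willingness to pay runs from 0 up to 21.
DWL = ½ × 21 × 16 = 168.

Deadweight loss = 168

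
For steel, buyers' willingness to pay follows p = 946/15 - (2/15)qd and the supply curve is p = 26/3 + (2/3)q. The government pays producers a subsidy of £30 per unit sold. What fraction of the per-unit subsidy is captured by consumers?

Pre-subsidy: 946/15 - (2/15)q = 26/3 + (2/3)q gives q* = 68 and p* = 54.
With the subsidy, sellers receive ps = pb + 30 for each unit, where pb is the price buyers pay.
On the curves, pb = 946/15 - (2/15)q and ps = 26/3 + (2/3)q; the wedge ps − pb = 30 gives 26/3 + (2/3)q − (946/15 - (2/15)q) = 30, so q' = 105.5.
Then pb = 946/15 − (2/15)·105.5 = 49 and ps = 26/3 + (2/3)·105.5 = 79.
Buyers' price falls by p* − pb = 54 − 49 = 5; sellers' price rises by ps − p* = 79 − 54 = 25.
So consumers capture 5/30 = 1/6 of each unit of subsidy.

Consumer share = 1/6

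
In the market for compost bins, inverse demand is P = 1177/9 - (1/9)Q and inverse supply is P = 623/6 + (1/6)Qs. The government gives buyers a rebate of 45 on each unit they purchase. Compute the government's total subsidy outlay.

Government cost = 11655

Pre-subsidy: 1177/9 - (1/9)Q = 623/6 + (1/6)Q gives Q* = 97 and P* = 120.
With the rebate, buyers effectively pay Pb = Ps − 45, where Ps is the price sellers receive.
On the curves, Pb = 1177/9 - (1/9)Q and Ps = 623/6 + (1/6)Q; the wedge Ps − Pb = 45 gives 623/6 + (1/6)Q − (1177/9 - (1/9)Q) = 45, so Q' = 259.
Then Pb = 1177/9 − (1/9)·259 = 102 and Ps = 623/6 + (1/6)·259 = 147.
Government outlay = subsidy × quantity = 45 × 259 = 11655.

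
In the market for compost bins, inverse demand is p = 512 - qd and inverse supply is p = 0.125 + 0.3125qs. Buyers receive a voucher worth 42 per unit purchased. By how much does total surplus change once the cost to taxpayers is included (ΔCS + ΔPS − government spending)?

Net change in total surplus = -672

Pre-subsidy: 512 - q = 0.125 + 0.3125q gives q* = 390 and p* = 122.
With the rebate, buyers effectively pay pb = ps − 42, where ps is the price sellers receive.
On the curves, pb = 512 - q and ps = 0.125 + 0.3125q; the wedge ps − pb = 42 gives 0.125 + 0.3125q − (512 - q) = 42, so q' = 422.
Then pb = 512 − 1·422 = 90 and ps = 0.125 + 0.3125·422 = 132.
ΔCS = ½(390 + 422)(122 − 90) = 12992; ΔPS = ½(390 + 422)(132 − 122) = 4060.
Government spending = 42 × 422 = 17724.
Net change = 12992 + 4060 − 17724 = -672. The loss equals the DWL triangle ½·42·32.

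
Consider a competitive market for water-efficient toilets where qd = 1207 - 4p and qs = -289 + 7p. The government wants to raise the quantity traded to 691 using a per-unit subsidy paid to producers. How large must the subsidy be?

Required subsidy s = 11 per unit

At q = 691, invert demand for the buyer price: pb = (1207 − 691)/4 = 129; invert supply for the seller price: ps = (691 − (-289))/7 = 140.
The subsidy must fill the gap: s = ps − pb = 140 − 129 = 11.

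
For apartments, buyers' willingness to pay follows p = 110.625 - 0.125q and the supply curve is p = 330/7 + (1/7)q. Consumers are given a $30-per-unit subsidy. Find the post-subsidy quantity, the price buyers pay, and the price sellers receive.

Pre-subsidy: 110.625 - 0.125q = 330/7 + (1/7)q gives q* = 237 and p* = 81.
With the rebate, buyers effectively pay pb = ps − 30, where ps is the price sellers receive.
On the curves, pb = 110.625 - 0.125q and ps = 330/7 + (1/7)q; the wedge ps − pb = 30 gives 330/7 + (1/7)q − (110.625 - 0.125q) = 30, so q' = 349.
Then pb = 110.625 − 0.125·349 = 67 and ps = 330/7 + (1/7)·349 = 97.

q' = 349; buyers pay $67; sellers receive $97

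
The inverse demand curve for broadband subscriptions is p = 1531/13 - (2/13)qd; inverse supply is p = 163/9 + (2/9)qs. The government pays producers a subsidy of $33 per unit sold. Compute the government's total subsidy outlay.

Pre-subsidy: 1531/13 - (2/13)q = 163/9 + (2/9)q gives q* = 265 and p* = 77.
With the subsidy, sellers receive ps = pb + 33 for each unit, where pb is the price buyers pay.
On the curves, pb = 1531/13 - (2/13)q and ps = 163/9 + (2/9)q; the wedge ps − pb = 33 gives 163/9 + (2/9)q − (1531/13 - (2/13)q) = 33, so q' = 352.75.
Then pb = 1531/13 − (2/13)·352.75 = 63.5 and ps = 163/9 + (2/9)·352.75 = 96.5.
Government outlay = subsidy × quantity = 33 × 352.75 = 11640.75.

Government cost = $11640.75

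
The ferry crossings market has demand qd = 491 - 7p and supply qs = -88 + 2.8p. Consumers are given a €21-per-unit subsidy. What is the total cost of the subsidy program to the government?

Government cost = €2508

Pre-subsidy: 491 - 7p = -88 + 2.8p gives p* = 2895/49, q* = 542/7.
With the rebate, buyers effectively pay pb = ps − 21, where ps is the price sellers receive.
Demand in terms of ps becomes qd = 491 − 7(ps − 21) = 638 - 7ps. Setting this equal to supply: 638 - 7ps = -88 + 2.8ps, so ps = 3630/49.
Buyers pay pb = 3630/49 − 21 = 2601/49; q' = -88 + 2.8·(3630/49) = 836/7.
Government outlay = subsidy × quantity = 21 × 836/7 = 2508.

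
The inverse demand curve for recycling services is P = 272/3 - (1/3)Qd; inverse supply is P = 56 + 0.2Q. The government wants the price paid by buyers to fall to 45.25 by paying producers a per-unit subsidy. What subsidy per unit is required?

Required subsidy s = 38 per unit

At a buyer price of 45.25, quantity demanded is 272 − 3·45.25 = 136.25.
Sellers supply 136.25 only when they receive Ps = 56 + 0.2·136.25 = 83.25.
s = Ps − Pb = 83.25 − 45.25 = 38.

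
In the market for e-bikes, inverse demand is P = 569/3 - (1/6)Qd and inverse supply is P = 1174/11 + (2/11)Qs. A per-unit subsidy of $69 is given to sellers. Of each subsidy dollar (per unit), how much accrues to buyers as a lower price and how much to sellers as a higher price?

Buyers gain $33 per unit; sellers gain $36 per unit

Pre-subsidy: 569/3 - (1/6)Q = 1174/11 + (2/11)Q gives Q* = 238 and P* = 150.
With the subsidy, sellers receive Ps = Pb + 69 for each unit, where Pb is the price buyers pay.
On the curves, Pb = 569/3 - (1/6)Q and Ps = 1174/11 + (2/11)Q; the wedge Ps − Pb = 69 gives 1174/11 + (2/11)Q − (569/3 - (1/6)Q) = 69, so Q' = 436.
Then Pb = 569/3 − (1/6)·436 = 117 and Ps = 1174/11 + (2/11)·436 = 186.
Buyers' price falls by P* − Pb = 150 − 117 = 33; sellers' price rises by Ps − P* = 186 − 150 = 36.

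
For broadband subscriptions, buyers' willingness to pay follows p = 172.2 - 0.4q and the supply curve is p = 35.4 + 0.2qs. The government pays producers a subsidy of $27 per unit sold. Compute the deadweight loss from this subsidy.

Deadweight loss = $607.5

Pre-subsidy: 172.2 - 0.4q = 35.4 + 0.2q gives q* = 228 and p* = 81.
With the subsidy, sellers receive ps = pb + 27 for each unit, where pb is the price buyers pay.
On the curves, pb = 172.2 - 0.4q and ps = 35.4 + 0.2q; the wedge ps − pb = 27 gives 35.4 + 0.2q − (172.2 - 0.4q) = 27, so q' = 273.
Then pb = 172.2 − 0.4·273 = 63 and ps = 35.4 + 0.2·273 = 90.
The subsidy expands output by 273 − 228 = 45 past the efficient level; on those units the gap between marginal cost and willingness to pay runs from 0 up to 27.
DWL = ½ × 27 × 45 = 607.5.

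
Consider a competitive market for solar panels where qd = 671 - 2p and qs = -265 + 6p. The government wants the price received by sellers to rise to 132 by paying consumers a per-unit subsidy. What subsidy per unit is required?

At a seller price of 132, quantity supplied is -265 + 6·132 = 527.
Buyers absorb 527 only when they pay pb with 671 − 2·pb = 527, i.e. pb = 72.
s = ps − pb = 132 − 72 = 60.

Required subsidy s = 60 per unit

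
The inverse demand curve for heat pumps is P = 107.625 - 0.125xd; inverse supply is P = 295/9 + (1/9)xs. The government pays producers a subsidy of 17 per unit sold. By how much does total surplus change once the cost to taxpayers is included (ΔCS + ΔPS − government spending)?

Net change in total surplus = -612

Pre-subsidy: 107.625 - 0.125x = 295/9 + (1/9)x gives x* = 317 and P* = 68.
With the subsidy, sellers receive Ps = Pb + 17 for each unit, where Pb is the price buyers pay.
On the curves, Pb = 107.625 - 0.125x and Ps = 295/9 + (1/9)x; the wedge Ps − Pb = 17 gives 295/9 + (1/9)x − (107.625 - 0.125x) = 17, so x' = 389.
Then Pb = 107.625 − 0.125·389 = 59 and Ps = 295/9 + (1/9)·389 = 76.
ΔCS = ½(317 + 389)(68 − 59) = 3177; ΔPS = ½(317 + 389)(76 − 68) = 2824.
Government spending = 17 × 389 = 6613.
Net change = 3177 + 2824 − 6613 = -612. The loss equals the DWL triangle ½·17·72.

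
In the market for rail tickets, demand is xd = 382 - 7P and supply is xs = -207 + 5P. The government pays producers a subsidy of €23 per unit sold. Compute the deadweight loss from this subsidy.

Pre-subsidy: 382 - 7P = -207 + 5P gives P* = 589/12, x* = 461/12.
With the subsidy, sellers receive Ps = Pb + 23 for each unit, where Pb is the price buyers pay.
Supply in terms of Pb becomes xs = -207 + 5(Pb + 23) = -92 + 5Pb. Setting this equal to demand: 382 - 7Pb = -92 + 5Pb, so Pb = 39.5.
Sellers receive Ps = 39.5 + 23 = 62.5; x' = 382 − 7·39.5 = 105.5.
The subsidy expands output by 105.5 − 461/12 = 805/12 past the efficient level; on those units the gap between marginal cost and willingness to pay runs from 0 up to 23.
DWL = ½ × 23 × 805/12 = 18515/24.

Deadweight loss = 18515/24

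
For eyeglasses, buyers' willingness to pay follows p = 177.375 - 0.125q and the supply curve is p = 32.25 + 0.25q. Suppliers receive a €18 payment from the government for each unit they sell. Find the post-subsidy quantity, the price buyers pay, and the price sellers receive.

Pre-subsidy: 177.375 - 0.125q = 32.25 + 0.25q gives q* = 387 and p* = 129.
With the subsidy, sellers receive ps = pb + 18 for each unit, where pb is the price buyers pay.
On the curves, pb = 177.375 - 0.125q and ps = 32.25 + 0.25q; the wedge ps − pb = 18 gives 32.25 + 0.25q − (177.375 - 0.125q) = 18, so q' = 435.
Then pb = 177.375 − 0.125·435 = 123 and ps = 32.25 + 0.25·435 = 141.

q' = 435; buyers pay €123; sellers receive €141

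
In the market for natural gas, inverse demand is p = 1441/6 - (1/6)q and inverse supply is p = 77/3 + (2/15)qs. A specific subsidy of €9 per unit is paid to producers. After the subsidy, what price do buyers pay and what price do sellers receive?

Pre-subsidy: 1441/6 - (1/6)q = 77/3 + (2/15)q gives q* = 715 and p* = 121.
With the subsidy, sellers receive ps = pb + 9 for each unit, where pb is the price buyers pay.
On the curves, pb = 1441/6 - (1/6)q and ps = 77/3 + (2/15)q; the wedge ps − pb = 9 gives 77/3 + (2/15)q − (1441/6 - (1/6)q) = 9, so q' = 745.
Then pb = 1441/6 − (1/6)·745 = 116 and ps = 77/3 + (2/15)·745 = 125.

Buyers pay €116; sellers receive €125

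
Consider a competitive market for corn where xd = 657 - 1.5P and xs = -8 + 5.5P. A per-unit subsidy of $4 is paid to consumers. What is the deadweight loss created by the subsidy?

Deadweight loss = 66/7

Pre-subsidy: 657 - 1.5P = -8 + 5.5P gives P* = 95, x* = 514.5.
With the rebate, buyers effectively pay Pb = Ps − 4, where Ps is the price sellers receive.
Demand in terms of Ps becomes xd = 657 − 1.5(Ps − 4) = 663 - 1.5Ps. Setting this equal to supply: 663 - 1.5Ps = -8 + 5.5Ps, so Ps = 671/7.
Buyers pay Pb = 671/7 − 4 = 643/7; x' = -8 + 5.5·(671/7) = 7269/14.
The subsidy expands output by 7269/14 − 514.5 = 33/7 past the efficient level; on those units the gap between marginal cost and willingness to pay runs from 0 up to 4.
DWL = ½ × 4 × 33/7 = 66/7.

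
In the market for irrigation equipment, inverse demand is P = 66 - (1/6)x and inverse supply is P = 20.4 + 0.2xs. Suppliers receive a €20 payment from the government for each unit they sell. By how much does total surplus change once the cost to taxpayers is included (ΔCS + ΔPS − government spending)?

Pre-subsidy: 66 - (1/6)x = 20.4 + 0.2x gives x* = 1368/11 and P* = 498/11.
With the subsidy, sellers receive Ps = Pb + 20 for each unit, where Pb is the price buyers pay.
On the curves, Pb = 66 - (1/6)x and Ps = 20.4 + 0.2x; the wedge Ps − Pb = 20 gives 20.4 + 0.2x − (66 - (1/6)x) = 20, so x' = 1968/11.
Then Pb = 66 − (1/6)·(1968/11) = 398/11 and Ps = 20.4 + 0.2·(1968/11) = 618/11.
ΔCS = ½(1368/11 + 1968/11)(498/11 − 398/11) = 166800/121; ΔPS = ½(1368/11 + 1968/11)(618/11 − 498/11) = 200160/121.
Government spending = 20 × 1968/11 = 39360/11.
Net change = 166800/121 + 200160/121 − 39360/11 = -6000/11. The loss equals the DWL triangle ½·20·600/11.

Net change in total surplus = -6000/11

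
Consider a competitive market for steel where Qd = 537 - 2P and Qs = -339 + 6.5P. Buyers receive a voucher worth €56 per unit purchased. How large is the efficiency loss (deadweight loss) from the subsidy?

Deadweight loss = 40768/17

Pre-subsidy: 537 - 2P = -339 + 6.5P gives P* = 1752/17, Q* = 5625/17.
With the rebate, buyers effectively pay Pb = Ps − 56, where Ps is the price sellers receive.
Demand in terms of Ps becomes Qd = 537 − 2(Ps − 56) = 649 - 2Ps. Setting this equal to supply: 649 - 2Ps = -339 + 6.5Ps, so Ps = 1976/17.
Buyers pay Pb = 1976/17 − 56 = 1024/17; Q' = -339 + 6.5·(1976/17) = 7081/17.
The subsidy expands output by 7081/17 − 5625/17 = 1456/17 past the efficient level; on those units the gap between marginal cost and willingness to pay runs from 0 up to 56.
DWL = ½ × 56 × 1456/17 = 40768/17.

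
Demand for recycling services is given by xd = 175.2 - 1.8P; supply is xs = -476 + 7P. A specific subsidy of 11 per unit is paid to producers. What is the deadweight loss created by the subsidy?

Pre-subsidy: 175.2 - 1.8P = -476 + 7P gives P* = 74, x* = 42.
With the subsidy, sellers receive Ps = Pb + 11 for each unit, where Pb is the price buyers pay.
Supply in terms of Pb becomes xs = -476 + 7(Pb + 11) = -399 + 7Pb. Setting this equal to demand: 175.2 - 1.8Pb = -399 + 7Pb, so Pb = 65.25.
Sellers receive Ps = 65.25 + 11 = 76.25; x' = 175.2 − 1.8·65.25 = 57.75.
The subsidy expands output by 57.75 − 42 = 15.75 past the efficient level; on those units the gap between marginal cost and willingness to pay runs from 0 up to 11.
DWL = ½ × 11 × 15.75 = 86.625.

Deadweight loss = 86.625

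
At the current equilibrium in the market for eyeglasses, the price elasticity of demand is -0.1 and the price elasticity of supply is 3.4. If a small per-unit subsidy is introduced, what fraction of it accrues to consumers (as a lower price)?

For a small subsidy around the equilibrium, the benefit split depends on the relative slopes, which at a point are proportional to the elasticities.
Buyer share = εs/(εs + |εd|) = 3.4/(3.4 + 0.1) = 34/35; seller share = |εd|/(εs + |εd|) = 1/35.

Consumer share = 34/35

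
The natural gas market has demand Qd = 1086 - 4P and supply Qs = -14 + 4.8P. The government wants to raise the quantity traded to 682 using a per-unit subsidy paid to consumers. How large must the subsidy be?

Required subsidy s = 44 per unit

At Q = 682, invert demand for the buyer price: Pb = (1086 − 682)/4 = 101; invert supply for the seller price: Ps = (682 − (-14))/4.8 = 145.
The subsidy must fill the gap: s = Ps − Pb = 145 − 101 = 44.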